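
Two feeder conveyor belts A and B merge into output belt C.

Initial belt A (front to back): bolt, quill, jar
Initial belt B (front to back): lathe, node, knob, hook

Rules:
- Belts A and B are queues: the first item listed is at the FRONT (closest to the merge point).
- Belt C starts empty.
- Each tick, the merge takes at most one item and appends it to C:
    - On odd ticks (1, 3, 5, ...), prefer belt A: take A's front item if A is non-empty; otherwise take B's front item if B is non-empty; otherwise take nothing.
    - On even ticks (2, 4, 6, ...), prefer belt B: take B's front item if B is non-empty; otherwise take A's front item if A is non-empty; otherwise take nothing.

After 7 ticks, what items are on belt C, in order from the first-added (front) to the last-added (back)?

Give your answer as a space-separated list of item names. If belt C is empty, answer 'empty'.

Tick 1: prefer A, take bolt from A; A=[quill,jar] B=[lathe,node,knob,hook] C=[bolt]
Tick 2: prefer B, take lathe from B; A=[quill,jar] B=[node,knob,hook] C=[bolt,lathe]
Tick 3: prefer A, take quill from A; A=[jar] B=[node,knob,hook] C=[bolt,lathe,quill]
Tick 4: prefer B, take node from B; A=[jar] B=[knob,hook] C=[bolt,lathe,quill,node]
Tick 5: prefer A, take jar from A; A=[-] B=[knob,hook] C=[bolt,lathe,quill,node,jar]
Tick 6: prefer B, take knob from B; A=[-] B=[hook] C=[bolt,lathe,quill,node,jar,knob]
Tick 7: prefer A, take hook from B; A=[-] B=[-] C=[bolt,lathe,quill,node,jar,knob,hook]

Answer: bolt lathe quill node jar knob hook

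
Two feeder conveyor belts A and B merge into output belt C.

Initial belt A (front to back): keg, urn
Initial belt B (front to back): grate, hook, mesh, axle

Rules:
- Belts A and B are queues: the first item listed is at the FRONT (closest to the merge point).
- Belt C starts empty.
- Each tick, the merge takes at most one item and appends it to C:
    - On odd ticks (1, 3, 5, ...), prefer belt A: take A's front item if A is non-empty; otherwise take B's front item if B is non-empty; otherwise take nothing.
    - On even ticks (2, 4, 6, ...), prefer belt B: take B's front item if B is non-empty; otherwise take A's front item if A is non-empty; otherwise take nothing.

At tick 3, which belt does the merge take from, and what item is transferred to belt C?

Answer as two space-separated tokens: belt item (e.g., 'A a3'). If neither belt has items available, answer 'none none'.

Tick 1: prefer A, take keg from A; A=[urn] B=[grate,hook,mesh,axle] C=[keg]
Tick 2: prefer B, take grate from B; A=[urn] B=[hook,mesh,axle] C=[keg,grate]
Tick 3: prefer A, take urn from A; A=[-] B=[hook,mesh,axle] C=[keg,grate,urn]

Answer: A urn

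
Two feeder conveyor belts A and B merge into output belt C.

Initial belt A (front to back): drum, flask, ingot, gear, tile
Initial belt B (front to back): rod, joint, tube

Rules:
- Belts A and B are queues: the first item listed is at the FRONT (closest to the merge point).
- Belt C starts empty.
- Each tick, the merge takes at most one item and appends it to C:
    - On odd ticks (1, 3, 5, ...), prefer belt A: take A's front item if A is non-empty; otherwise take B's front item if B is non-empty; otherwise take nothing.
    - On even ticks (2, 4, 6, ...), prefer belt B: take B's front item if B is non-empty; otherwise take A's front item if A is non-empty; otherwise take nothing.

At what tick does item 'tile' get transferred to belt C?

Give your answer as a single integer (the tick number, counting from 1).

Answer: 8

Derivation:
Tick 1: prefer A, take drum from A; A=[flask,ingot,gear,tile] B=[rod,joint,tube] C=[drum]
Tick 2: prefer B, take rod from B; A=[flask,ingot,gear,tile] B=[joint,tube] C=[drum,rod]
Tick 3: prefer A, take flask from A; A=[ingot,gear,tile] B=[joint,tube] C=[drum,rod,flask]
Tick 4: prefer B, take joint from B; A=[ingot,gear,tile] B=[tube] C=[drum,rod,flask,joint]
Tick 5: prefer A, take ingot from A; A=[gear,tile] B=[tube] C=[drum,rod,flask,joint,ingot]
Tick 6: prefer B, take tube from B; A=[gear,tile] B=[-] C=[drum,rod,flask,joint,ingot,tube]
Tick 7: prefer A, take gear from A; A=[tile] B=[-] C=[drum,rod,flask,joint,ingot,tube,gear]
Tick 8: prefer B, take tile from A; A=[-] B=[-] C=[drum,rod,flask,joint,ingot,tube,gear,tile]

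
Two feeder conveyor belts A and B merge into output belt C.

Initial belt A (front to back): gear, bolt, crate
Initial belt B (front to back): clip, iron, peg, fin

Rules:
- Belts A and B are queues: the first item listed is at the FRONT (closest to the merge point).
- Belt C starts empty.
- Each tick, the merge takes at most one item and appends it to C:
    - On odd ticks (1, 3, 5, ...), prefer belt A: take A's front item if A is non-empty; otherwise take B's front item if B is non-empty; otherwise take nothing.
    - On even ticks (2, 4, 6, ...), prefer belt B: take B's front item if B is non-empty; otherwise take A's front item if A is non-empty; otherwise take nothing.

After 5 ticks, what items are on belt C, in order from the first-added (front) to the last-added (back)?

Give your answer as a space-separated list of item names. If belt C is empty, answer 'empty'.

Answer: gear clip bolt iron crate

Derivation:
Tick 1: prefer A, take gear from A; A=[bolt,crate] B=[clip,iron,peg,fin] C=[gear]
Tick 2: prefer B, take clip from B; A=[bolt,crate] B=[iron,peg,fin] C=[gear,clip]
Tick 3: prefer A, take bolt from A; A=[crate] B=[iron,peg,fin] C=[gear,clip,bolt]
Tick 4: prefer B, take iron from B; A=[crate] B=[peg,fin] C=[gear,clip,bolt,iron]
Tick 5: prefer A, take crate from A; A=[-] B=[peg,fin] C=[gear,clip,bolt,iron,crate]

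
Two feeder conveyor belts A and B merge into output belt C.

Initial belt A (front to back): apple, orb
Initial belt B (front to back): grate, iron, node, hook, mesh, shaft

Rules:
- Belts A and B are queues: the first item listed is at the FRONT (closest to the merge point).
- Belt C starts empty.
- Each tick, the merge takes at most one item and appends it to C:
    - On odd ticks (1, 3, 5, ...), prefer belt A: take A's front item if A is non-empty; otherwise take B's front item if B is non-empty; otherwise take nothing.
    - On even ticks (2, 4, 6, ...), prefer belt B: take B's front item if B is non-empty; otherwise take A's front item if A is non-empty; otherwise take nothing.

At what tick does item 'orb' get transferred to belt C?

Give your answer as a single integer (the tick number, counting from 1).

Tick 1: prefer A, take apple from A; A=[orb] B=[grate,iron,node,hook,mesh,shaft] C=[apple]
Tick 2: prefer B, take grate from B; A=[orb] B=[iron,node,hook,mesh,shaft] C=[apple,grate]
Tick 3: prefer A, take orb from A; A=[-] B=[iron,node,hook,mesh,shaft] C=[apple,grate,orb]

Answer: 3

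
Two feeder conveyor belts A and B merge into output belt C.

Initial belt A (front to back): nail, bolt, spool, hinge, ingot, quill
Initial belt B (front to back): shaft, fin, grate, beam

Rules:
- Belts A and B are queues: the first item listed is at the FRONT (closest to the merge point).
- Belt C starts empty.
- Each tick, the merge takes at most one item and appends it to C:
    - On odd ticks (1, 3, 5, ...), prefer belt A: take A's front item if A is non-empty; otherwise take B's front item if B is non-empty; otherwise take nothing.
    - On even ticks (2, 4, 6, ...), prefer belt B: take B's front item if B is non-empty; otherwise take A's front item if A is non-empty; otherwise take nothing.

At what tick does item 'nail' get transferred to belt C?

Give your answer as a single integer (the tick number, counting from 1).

Answer: 1

Derivation:
Tick 1: prefer A, take nail from A; A=[bolt,spool,hinge,ingot,quill] B=[shaft,fin,grate,beam] C=[nail]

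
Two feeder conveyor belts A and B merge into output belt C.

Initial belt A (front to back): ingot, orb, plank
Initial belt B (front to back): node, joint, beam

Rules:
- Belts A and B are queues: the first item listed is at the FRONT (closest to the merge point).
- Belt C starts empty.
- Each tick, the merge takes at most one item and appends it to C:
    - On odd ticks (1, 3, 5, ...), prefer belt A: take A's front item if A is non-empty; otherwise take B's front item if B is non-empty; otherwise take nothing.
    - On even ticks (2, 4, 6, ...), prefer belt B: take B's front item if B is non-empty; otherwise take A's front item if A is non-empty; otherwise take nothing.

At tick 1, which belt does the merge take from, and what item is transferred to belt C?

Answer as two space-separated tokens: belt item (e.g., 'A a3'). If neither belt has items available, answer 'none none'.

Answer: A ingot

Derivation:
Tick 1: prefer A, take ingot from A; A=[orb,plank] B=[node,joint,beam] C=[ingot]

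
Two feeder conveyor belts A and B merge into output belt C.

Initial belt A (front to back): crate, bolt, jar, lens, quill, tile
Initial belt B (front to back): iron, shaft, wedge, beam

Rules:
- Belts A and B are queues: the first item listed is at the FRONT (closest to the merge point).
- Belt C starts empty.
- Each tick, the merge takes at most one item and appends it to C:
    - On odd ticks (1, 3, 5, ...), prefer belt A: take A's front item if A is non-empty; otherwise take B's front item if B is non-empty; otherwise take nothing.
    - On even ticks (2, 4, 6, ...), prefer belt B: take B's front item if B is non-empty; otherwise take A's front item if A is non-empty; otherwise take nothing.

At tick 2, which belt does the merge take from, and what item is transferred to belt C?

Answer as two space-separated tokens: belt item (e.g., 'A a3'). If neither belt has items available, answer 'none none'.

Tick 1: prefer A, take crate from A; A=[bolt,jar,lens,quill,tile] B=[iron,shaft,wedge,beam] C=[crate]
Tick 2: prefer B, take iron from B; A=[bolt,jar,lens,quill,tile] B=[shaft,wedge,beam] C=[crate,iron]

Answer: B iron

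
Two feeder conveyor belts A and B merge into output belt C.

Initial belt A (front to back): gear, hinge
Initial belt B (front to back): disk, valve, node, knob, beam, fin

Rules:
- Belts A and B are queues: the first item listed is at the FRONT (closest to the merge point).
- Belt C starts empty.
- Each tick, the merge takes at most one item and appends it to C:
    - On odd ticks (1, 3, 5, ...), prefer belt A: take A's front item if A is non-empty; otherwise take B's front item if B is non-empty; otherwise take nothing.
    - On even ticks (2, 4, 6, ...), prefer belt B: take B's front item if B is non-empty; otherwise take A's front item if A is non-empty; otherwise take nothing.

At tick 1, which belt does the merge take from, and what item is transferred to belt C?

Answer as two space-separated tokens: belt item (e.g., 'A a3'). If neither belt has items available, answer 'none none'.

Answer: A gear

Derivation:
Tick 1: prefer A, take gear from A; A=[hinge] B=[disk,valve,node,knob,beam,fin] C=[gear]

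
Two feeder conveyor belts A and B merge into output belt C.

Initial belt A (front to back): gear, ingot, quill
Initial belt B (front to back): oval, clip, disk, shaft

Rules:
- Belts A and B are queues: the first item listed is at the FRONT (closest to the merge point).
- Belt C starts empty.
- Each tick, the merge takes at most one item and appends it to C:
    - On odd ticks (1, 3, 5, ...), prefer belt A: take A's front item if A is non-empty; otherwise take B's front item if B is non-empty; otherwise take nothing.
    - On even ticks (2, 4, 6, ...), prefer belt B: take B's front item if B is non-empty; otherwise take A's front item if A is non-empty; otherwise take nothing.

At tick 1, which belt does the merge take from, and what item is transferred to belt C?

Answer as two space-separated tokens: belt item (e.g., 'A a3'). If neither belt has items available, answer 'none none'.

Tick 1: prefer A, take gear from A; A=[ingot,quill] B=[oval,clip,disk,shaft] C=[gear]

Answer: A gear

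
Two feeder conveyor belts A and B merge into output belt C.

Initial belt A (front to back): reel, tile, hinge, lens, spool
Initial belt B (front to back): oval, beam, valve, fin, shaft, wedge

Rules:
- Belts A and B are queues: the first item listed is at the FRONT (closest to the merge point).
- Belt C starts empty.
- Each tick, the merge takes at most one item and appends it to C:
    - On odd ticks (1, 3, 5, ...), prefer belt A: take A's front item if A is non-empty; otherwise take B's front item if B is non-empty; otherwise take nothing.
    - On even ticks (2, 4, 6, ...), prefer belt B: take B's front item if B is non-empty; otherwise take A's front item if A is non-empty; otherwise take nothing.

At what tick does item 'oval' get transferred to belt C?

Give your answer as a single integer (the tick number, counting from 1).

Answer: 2

Derivation:
Tick 1: prefer A, take reel from A; A=[tile,hinge,lens,spool] B=[oval,beam,valve,fin,shaft,wedge] C=[reel]
Tick 2: prefer B, take oval from B; A=[tile,hinge,lens,spool] B=[beam,valve,fin,shaft,wedge] C=[reel,oval]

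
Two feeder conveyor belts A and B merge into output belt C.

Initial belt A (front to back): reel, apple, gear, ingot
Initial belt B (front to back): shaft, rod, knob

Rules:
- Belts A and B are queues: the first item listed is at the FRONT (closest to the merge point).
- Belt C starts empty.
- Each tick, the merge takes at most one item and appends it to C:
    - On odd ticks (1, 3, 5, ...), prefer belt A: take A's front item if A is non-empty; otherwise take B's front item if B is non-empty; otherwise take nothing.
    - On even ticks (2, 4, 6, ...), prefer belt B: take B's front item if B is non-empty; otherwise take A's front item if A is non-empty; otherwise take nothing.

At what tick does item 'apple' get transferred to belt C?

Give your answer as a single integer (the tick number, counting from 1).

Tick 1: prefer A, take reel from A; A=[apple,gear,ingot] B=[shaft,rod,knob] C=[reel]
Tick 2: prefer B, take shaft from B; A=[apple,gear,ingot] B=[rod,knob] C=[reel,shaft]
Tick 3: prefer A, take apple from A; A=[gear,ingot] B=[rod,knob] C=[reel,shaft,apple]

Answer: 3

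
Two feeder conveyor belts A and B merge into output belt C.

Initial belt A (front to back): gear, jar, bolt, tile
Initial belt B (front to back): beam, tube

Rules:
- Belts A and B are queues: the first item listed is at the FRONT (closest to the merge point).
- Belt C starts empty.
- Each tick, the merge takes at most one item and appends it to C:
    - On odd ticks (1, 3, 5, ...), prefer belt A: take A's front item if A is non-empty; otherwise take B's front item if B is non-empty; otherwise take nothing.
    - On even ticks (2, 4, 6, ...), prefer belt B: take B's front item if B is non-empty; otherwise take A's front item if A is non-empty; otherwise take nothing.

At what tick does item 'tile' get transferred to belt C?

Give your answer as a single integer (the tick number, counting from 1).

Tick 1: prefer A, take gear from A; A=[jar,bolt,tile] B=[beam,tube] C=[gear]
Tick 2: prefer B, take beam from B; A=[jar,bolt,tile] B=[tube] C=[gear,beam]
Tick 3: prefer A, take jar from A; A=[bolt,tile] B=[tube] C=[gear,beam,jar]
Tick 4: prefer B, take tube from B; A=[bolt,tile] B=[-] C=[gear,beam,jar,tube]
Tick 5: prefer A, take bolt from A; A=[tile] B=[-] C=[gear,beam,jar,tube,bolt]
Tick 6: prefer B, take tile from A; A=[-] B=[-] C=[gear,beam,jar,tube,bolt,tile]

Answer: 6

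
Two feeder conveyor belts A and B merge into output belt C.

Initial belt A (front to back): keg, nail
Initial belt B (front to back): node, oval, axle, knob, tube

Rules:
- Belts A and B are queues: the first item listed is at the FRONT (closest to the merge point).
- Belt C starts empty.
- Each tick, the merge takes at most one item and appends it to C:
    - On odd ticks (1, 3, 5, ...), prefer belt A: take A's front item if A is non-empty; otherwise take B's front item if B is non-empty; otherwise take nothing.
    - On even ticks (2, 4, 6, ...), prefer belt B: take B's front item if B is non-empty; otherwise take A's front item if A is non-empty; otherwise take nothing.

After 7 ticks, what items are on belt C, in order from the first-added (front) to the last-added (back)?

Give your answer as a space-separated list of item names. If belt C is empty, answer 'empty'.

Answer: keg node nail oval axle knob tube

Derivation:
Tick 1: prefer A, take keg from A; A=[nail] B=[node,oval,axle,knob,tube] C=[keg]
Tick 2: prefer B, take node from B; A=[nail] B=[oval,axle,knob,tube] C=[keg,node]
Tick 3: prefer A, take nail from A; A=[-] B=[oval,axle,knob,tube] C=[keg,node,nail]
Tick 4: prefer B, take oval from B; A=[-] B=[axle,knob,tube] C=[keg,node,nail,oval]
Tick 5: prefer A, take axle from B; A=[-] B=[knob,tube] C=[keg,node,nail,oval,axle]
Tick 6: prefer B, take knob from B; A=[-] B=[tube] C=[keg,node,nail,oval,axle,knob]
Tick 7: prefer A, take tube from B; A=[-] B=[-] C=[keg,node,nail,oval,axle,knob,tube]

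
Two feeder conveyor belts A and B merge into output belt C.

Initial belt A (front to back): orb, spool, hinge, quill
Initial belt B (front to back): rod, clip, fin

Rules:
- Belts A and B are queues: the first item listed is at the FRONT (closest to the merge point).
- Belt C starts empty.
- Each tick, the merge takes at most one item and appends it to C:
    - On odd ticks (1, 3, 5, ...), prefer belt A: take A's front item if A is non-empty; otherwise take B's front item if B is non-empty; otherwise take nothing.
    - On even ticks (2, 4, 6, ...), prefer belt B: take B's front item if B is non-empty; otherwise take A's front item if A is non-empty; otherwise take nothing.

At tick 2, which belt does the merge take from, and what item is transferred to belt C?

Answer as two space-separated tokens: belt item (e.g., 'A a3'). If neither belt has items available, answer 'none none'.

Tick 1: prefer A, take orb from A; A=[spool,hinge,quill] B=[rod,clip,fin] C=[orb]
Tick 2: prefer B, take rod from B; A=[spool,hinge,quill] B=[clip,fin] C=[orb,rod]

Answer: B rod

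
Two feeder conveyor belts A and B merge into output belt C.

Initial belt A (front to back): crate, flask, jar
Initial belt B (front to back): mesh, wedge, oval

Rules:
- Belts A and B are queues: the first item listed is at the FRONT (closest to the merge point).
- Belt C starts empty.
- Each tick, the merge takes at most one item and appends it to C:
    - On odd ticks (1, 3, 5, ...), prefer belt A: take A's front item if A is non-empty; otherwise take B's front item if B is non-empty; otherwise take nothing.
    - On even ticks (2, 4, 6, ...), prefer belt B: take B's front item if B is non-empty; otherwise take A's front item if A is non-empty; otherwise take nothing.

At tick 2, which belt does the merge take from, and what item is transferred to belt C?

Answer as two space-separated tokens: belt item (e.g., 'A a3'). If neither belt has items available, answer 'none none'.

Tick 1: prefer A, take crate from A; A=[flask,jar] B=[mesh,wedge,oval] C=[crate]
Tick 2: prefer B, take mesh from B; A=[flask,jar] B=[wedge,oval] C=[crate,mesh]

Answer: B mesh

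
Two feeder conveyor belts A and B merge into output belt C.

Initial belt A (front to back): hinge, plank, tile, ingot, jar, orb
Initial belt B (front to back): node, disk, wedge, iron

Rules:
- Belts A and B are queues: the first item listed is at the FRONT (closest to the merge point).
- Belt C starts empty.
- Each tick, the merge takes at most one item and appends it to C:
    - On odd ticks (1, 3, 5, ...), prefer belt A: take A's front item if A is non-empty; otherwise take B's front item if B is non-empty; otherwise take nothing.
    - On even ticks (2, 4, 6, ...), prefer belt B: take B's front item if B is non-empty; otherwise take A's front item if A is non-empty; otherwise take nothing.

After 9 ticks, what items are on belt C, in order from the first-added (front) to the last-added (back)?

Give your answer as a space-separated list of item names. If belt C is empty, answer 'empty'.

Tick 1: prefer A, take hinge from A; A=[plank,tile,ingot,jar,orb] B=[node,disk,wedge,iron] C=[hinge]
Tick 2: prefer B, take node from B; A=[plank,tile,ingot,jar,orb] B=[disk,wedge,iron] C=[hinge,node]
Tick 3: prefer A, take plank from A; A=[tile,ingot,jar,orb] B=[disk,wedge,iron] C=[hinge,node,plank]
Tick 4: prefer B, take disk from B; A=[tile,ingot,jar,orb] B=[wedge,iron] C=[hinge,node,plank,disk]
Tick 5: prefer A, take tile from A; A=[ingot,jar,orb] B=[wedge,iron] C=[hinge,node,plank,disk,tile]
Tick 6: prefer B, take wedge from B; A=[ingot,jar,orb] B=[iron] C=[hinge,node,plank,disk,tile,wedge]
Tick 7: prefer A, take ingot from A; A=[jar,orb] B=[iron] C=[hinge,node,plank,disk,tile,wedge,ingot]
Tick 8: prefer B, take iron from B; A=[jar,orb] B=[-] C=[hinge,node,plank,disk,tile,wedge,ingot,iron]
Tick 9: prefer A, take jar from A; A=[orb] B=[-] C=[hinge,node,plank,disk,tile,wedge,ingot,iron,jar]

Answer: hinge node plank disk tile wedge ingot iron jar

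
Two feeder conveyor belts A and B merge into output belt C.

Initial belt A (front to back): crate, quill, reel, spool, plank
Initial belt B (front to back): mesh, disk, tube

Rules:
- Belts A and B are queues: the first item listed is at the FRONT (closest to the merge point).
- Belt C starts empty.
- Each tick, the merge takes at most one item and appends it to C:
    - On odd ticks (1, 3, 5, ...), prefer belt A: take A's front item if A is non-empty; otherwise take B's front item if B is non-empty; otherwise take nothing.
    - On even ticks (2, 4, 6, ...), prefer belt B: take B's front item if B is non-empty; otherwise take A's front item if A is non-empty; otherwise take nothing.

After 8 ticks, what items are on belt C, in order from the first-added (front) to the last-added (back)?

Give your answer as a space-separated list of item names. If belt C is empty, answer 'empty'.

Answer: crate mesh quill disk reel tube spool plank

Derivation:
Tick 1: prefer A, take crate from A; A=[quill,reel,spool,plank] B=[mesh,disk,tube] C=[crate]
Tick 2: prefer B, take mesh from B; A=[quill,reel,spool,plank] B=[disk,tube] C=[crate,mesh]
Tick 3: prefer A, take quill from A; A=[reel,spool,plank] B=[disk,tube] C=[crate,mesh,quill]
Tick 4: prefer B, take disk from B; A=[reel,spool,plank] B=[tube] C=[crate,mesh,quill,disk]
Tick 5: prefer A, take reel from A; A=[spool,plank] B=[tube] C=[crate,mesh,quill,disk,reel]
Tick 6: prefer B, take tube from B; A=[spool,plank] B=[-] C=[crate,mesh,quill,disk,reel,tube]
Tick 7: prefer A, take spool from A; A=[plank] B=[-] C=[crate,mesh,quill,disk,reel,tube,spool]
Tick 8: prefer B, take plank from A; A=[-] B=[-] C=[crate,mesh,quill,disk,reel,tube,spool,plank]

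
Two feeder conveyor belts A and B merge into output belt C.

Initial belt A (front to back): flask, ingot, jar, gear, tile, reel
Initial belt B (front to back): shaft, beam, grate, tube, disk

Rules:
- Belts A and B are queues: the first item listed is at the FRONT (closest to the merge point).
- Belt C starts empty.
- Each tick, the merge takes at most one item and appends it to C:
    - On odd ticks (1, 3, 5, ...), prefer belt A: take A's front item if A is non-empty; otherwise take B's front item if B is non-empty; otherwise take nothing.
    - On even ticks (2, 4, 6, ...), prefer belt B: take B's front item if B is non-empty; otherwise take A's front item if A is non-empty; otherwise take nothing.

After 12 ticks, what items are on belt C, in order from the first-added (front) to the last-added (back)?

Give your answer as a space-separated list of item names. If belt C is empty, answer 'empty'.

Answer: flask shaft ingot beam jar grate gear tube tile disk reel

Derivation:
Tick 1: prefer A, take flask from A; A=[ingot,jar,gear,tile,reel] B=[shaft,beam,grate,tube,disk] C=[flask]
Tick 2: prefer B, take shaft from B; A=[ingot,jar,gear,tile,reel] B=[beam,grate,tube,disk] C=[flask,shaft]
Tick 3: prefer A, take ingot from A; A=[jar,gear,tile,reel] B=[beam,grate,tube,disk] C=[flask,shaft,ingot]
Tick 4: prefer B, take beam from B; A=[jar,gear,tile,reel] B=[grate,tube,disk] C=[flask,shaft,ingot,beam]
Tick 5: prefer A, take jar from A; A=[gear,tile,reel] B=[grate,tube,disk] C=[flask,shaft,ingot,beam,jar]
Tick 6: prefer B, take grate from B; A=[gear,tile,reel] B=[tube,disk] C=[flask,shaft,ingot,beam,jar,grate]
Tick 7: prefer A, take gear from A; A=[tile,reel] B=[tube,disk] C=[flask,shaft,ingot,beam,jar,grate,gear]
Tick 8: prefer B, take tube from B; A=[tile,reel] B=[disk] C=[flask,shaft,ingot,beam,jar,grate,gear,tube]
Tick 9: prefer A, take tile from A; A=[reel] B=[disk] C=[flask,shaft,ingot,beam,jar,grate,gear,tube,tile]
Tick 10: prefer B, take disk from B; A=[reel] B=[-] C=[flask,shaft,ingot,beam,jar,grate,gear,tube,tile,disk]
Tick 11: prefer A, take reel from A; A=[-] B=[-] C=[flask,shaft,ingot,beam,jar,grate,gear,tube,tile,disk,reel]
Tick 12: prefer B, both empty, nothing taken; A=[-] B=[-] C=[flask,shaft,ingot,beam,jar,grate,gear,tube,tile,disk,reel]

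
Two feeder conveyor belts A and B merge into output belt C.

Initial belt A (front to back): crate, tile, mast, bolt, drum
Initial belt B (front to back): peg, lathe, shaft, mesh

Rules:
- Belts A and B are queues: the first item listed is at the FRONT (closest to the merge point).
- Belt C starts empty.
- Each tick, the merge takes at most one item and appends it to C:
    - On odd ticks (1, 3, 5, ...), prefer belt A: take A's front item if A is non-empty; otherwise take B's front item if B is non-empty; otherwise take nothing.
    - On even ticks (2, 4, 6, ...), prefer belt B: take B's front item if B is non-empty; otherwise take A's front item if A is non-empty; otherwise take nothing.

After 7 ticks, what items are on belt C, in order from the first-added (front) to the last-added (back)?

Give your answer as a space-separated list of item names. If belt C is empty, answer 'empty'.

Answer: crate peg tile lathe mast shaft bolt

Derivation:
Tick 1: prefer A, take crate from A; A=[tile,mast,bolt,drum] B=[peg,lathe,shaft,mesh] C=[crate]
Tick 2: prefer B, take peg from B; A=[tile,mast,bolt,drum] B=[lathe,shaft,mesh] C=[crate,peg]
Tick 3: prefer A, take tile from A; A=[mast,bolt,drum] B=[lathe,shaft,mesh] C=[crate,peg,tile]
Tick 4: prefer B, take lathe from B; A=[mast,bolt,drum] B=[shaft,mesh] C=[crate,peg,tile,lathe]
Tick 5: prefer A, take mast from A; A=[bolt,drum] B=[shaft,mesh] C=[crate,peg,tile,lathe,mast]
Tick 6: prefer B, take shaft from B; A=[bolt,drum] B=[mesh] C=[crate,peg,tile,lathe,mast,shaft]
Tick 7: prefer A, take bolt from A; A=[drum] B=[mesh] C=[crate,peg,tile,lathe,mast,shaft,bolt]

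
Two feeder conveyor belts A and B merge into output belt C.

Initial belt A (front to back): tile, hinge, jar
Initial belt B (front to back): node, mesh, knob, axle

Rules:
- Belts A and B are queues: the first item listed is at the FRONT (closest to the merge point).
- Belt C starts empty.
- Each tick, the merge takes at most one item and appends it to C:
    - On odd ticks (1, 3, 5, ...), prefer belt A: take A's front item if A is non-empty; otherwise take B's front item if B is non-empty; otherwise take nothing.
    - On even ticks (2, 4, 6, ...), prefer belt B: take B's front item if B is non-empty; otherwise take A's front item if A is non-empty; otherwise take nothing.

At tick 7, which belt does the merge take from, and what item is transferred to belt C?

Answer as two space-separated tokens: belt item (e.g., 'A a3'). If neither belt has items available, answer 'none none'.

Tick 1: prefer A, take tile from A; A=[hinge,jar] B=[node,mesh,knob,axle] C=[tile]
Tick 2: prefer B, take node from B; A=[hinge,jar] B=[mesh,knob,axle] C=[tile,node]
Tick 3: prefer A, take hinge from A; A=[jar] B=[mesh,knob,axle] C=[tile,node,hinge]
Tick 4: prefer B, take mesh from B; A=[jar] B=[knob,axle] C=[tile,node,hinge,mesh]
Tick 5: prefer A, take jar from A; A=[-] B=[knob,axle] C=[tile,node,hinge,mesh,jar]
Tick 6: prefer B, take knob from B; A=[-] B=[axle] C=[tile,node,hinge,mesh,jar,knob]
Tick 7: prefer A, take axle from B; A=[-] B=[-] C=[tile,node,hinge,mesh,jar,knob,axle]

Answer: B axle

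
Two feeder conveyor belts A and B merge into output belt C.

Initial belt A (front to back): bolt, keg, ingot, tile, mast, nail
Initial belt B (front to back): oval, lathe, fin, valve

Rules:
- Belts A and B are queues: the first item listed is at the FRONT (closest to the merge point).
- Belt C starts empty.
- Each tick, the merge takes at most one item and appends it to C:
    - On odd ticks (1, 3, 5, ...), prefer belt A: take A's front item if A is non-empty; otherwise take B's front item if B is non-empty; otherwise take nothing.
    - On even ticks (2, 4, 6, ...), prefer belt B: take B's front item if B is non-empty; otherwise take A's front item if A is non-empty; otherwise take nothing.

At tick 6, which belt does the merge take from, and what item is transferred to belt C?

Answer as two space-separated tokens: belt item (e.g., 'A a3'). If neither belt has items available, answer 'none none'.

Tick 1: prefer A, take bolt from A; A=[keg,ingot,tile,mast,nail] B=[oval,lathe,fin,valve] C=[bolt]
Tick 2: prefer B, take oval from B; A=[keg,ingot,tile,mast,nail] B=[lathe,fin,valve] C=[bolt,oval]
Tick 3: prefer A, take keg from A; A=[ingot,tile,mast,nail] B=[lathe,fin,valve] C=[bolt,oval,keg]
Tick 4: prefer B, take lathe from B; A=[ingot,tile,mast,nail] B=[fin,valve] C=[bolt,oval,keg,lathe]
Tick 5: prefer A, take ingot from A; A=[tile,mast,nail] B=[fin,valve] C=[bolt,oval,keg,lathe,ingot]
Tick 6: prefer B, take fin from B; A=[tile,mast,nail] B=[valve] C=[bolt,oval,keg,lathe,ingot,fin]

Answer: B fin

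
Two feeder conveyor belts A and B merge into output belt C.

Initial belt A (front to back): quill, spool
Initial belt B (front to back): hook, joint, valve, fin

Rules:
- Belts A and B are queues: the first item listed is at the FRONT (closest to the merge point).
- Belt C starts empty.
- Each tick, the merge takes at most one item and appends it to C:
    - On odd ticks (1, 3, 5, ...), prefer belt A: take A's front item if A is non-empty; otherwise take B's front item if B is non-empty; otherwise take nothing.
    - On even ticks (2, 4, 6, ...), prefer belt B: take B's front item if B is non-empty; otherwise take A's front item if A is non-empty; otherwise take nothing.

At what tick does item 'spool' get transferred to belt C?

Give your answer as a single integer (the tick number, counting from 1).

Tick 1: prefer A, take quill from A; A=[spool] B=[hook,joint,valve,fin] C=[quill]
Tick 2: prefer B, take hook from B; A=[spool] B=[joint,valve,fin] C=[quill,hook]
Tick 3: prefer A, take spool from A; A=[-] B=[joint,valve,fin] C=[quill,hook,spool]

Answer: 3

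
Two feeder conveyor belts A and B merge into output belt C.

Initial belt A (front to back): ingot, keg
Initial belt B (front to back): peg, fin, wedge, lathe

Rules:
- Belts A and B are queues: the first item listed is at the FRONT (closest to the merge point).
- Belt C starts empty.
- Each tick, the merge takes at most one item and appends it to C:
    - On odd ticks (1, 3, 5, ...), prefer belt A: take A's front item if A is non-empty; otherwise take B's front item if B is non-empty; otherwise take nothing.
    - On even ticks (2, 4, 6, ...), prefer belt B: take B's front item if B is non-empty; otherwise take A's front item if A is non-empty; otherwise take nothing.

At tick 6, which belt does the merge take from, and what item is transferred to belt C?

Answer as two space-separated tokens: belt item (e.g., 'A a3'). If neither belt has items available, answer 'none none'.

Tick 1: prefer A, take ingot from A; A=[keg] B=[peg,fin,wedge,lathe] C=[ingot]
Tick 2: prefer B, take peg from B; A=[keg] B=[fin,wedge,lathe] C=[ingot,peg]
Tick 3: prefer A, take keg from A; A=[-] B=[fin,wedge,lathe] C=[ingot,peg,keg]
Tick 4: prefer B, take fin from B; A=[-] B=[wedge,lathe] C=[ingot,peg,keg,fin]
Tick 5: prefer A, take wedge from B; A=[-] B=[lathe] C=[ingot,peg,keg,fin,wedge]
Tick 6: prefer B, take lathe from B; A=[-] B=[-] C=[ingot,peg,keg,fin,wedge,lathe]

Answer: B lathe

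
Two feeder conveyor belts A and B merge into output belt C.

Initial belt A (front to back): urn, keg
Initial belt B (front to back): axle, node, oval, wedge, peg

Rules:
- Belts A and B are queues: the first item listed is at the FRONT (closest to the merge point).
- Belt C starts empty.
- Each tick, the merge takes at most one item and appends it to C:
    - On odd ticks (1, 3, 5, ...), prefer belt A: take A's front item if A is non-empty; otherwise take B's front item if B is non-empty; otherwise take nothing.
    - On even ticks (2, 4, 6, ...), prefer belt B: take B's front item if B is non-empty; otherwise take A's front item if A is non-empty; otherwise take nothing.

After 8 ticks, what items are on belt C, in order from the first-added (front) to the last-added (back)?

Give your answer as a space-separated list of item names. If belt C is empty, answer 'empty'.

Answer: urn axle keg node oval wedge peg

Derivation:
Tick 1: prefer A, take urn from A; A=[keg] B=[axle,node,oval,wedge,peg] C=[urn]
Tick 2: prefer B, take axle from B; A=[keg] B=[node,oval,wedge,peg] C=[urn,axle]
Tick 3: prefer A, take keg from A; A=[-] B=[node,oval,wedge,peg] C=[urn,axle,keg]
Tick 4: prefer B, take node from B; A=[-] B=[oval,wedge,peg] C=[urn,axle,keg,node]
Tick 5: prefer A, take oval from B; A=[-] B=[wedge,peg] C=[urn,axle,keg,node,oval]
Tick 6: prefer B, take wedge from B; A=[-] B=[peg] C=[urn,axle,keg,node,oval,wedge]
Tick 7: prefer A, take peg from B; A=[-] B=[-] C=[urn,axle,keg,node,oval,wedge,peg]
Tick 8: prefer B, both empty, nothing taken; A=[-] B=[-] C=[urn,axle,keg,node,oval,wedge,peg]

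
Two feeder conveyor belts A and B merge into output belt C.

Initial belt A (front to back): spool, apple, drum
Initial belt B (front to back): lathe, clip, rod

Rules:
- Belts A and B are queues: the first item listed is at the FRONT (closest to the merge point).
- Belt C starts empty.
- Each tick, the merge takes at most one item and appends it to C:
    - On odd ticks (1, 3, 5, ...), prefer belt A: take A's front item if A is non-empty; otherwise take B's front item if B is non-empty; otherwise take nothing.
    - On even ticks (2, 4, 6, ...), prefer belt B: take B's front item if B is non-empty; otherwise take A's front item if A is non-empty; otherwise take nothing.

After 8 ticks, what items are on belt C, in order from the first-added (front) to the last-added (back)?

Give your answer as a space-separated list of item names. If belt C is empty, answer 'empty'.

Answer: spool lathe apple clip drum rod

Derivation:
Tick 1: prefer A, take spool from A; A=[apple,drum] B=[lathe,clip,rod] C=[spool]
Tick 2: prefer B, take lathe from B; A=[apple,drum] B=[clip,rod] C=[spool,lathe]
Tick 3: prefer A, take apple from A; A=[drum] B=[clip,rod] C=[spool,lathe,apple]
Tick 4: prefer B, take clip from B; A=[drum] B=[rod] C=[spool,lathe,apple,clip]
Tick 5: prefer A, take drum from A; A=[-] B=[rod] C=[spool,lathe,apple,clip,drum]
Tick 6: prefer B, take rod from B; A=[-] B=[-] C=[spool,lathe,apple,clip,drum,rod]
Tick 7: prefer A, both empty, nothing taken; A=[-] B=[-] C=[spool,lathe,apple,clip,drum,rod]
Tick 8: prefer B, both empty, nothing taken; A=[-] B=[-] C=[spool,lathe,apple,clip,drum,rod]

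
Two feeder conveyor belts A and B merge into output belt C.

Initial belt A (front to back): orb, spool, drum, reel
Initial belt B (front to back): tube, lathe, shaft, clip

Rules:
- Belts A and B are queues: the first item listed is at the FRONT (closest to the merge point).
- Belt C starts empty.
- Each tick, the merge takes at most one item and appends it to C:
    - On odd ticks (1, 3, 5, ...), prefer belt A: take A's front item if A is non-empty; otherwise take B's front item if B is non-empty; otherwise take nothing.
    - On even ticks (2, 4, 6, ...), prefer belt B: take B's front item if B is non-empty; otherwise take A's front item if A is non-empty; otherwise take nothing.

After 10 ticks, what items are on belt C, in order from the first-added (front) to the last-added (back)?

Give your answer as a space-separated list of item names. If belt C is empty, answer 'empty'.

Answer: orb tube spool lathe drum shaft reel clip

Derivation:
Tick 1: prefer A, take orb from A; A=[spool,drum,reel] B=[tube,lathe,shaft,clip] C=[orb]
Tick 2: prefer B, take tube from B; A=[spool,drum,reel] B=[lathe,shaft,clip] C=[orb,tube]
Tick 3: prefer A, take spool from A; A=[drum,reel] B=[lathe,shaft,clip] C=[orb,tube,spool]
Tick 4: prefer B, take lathe from B; A=[drum,reel] B=[shaft,clip] C=[orb,tube,spool,lathe]
Tick 5: prefer A, take drum from A; A=[reel] B=[shaft,clip] C=[orb,tube,spool,lathe,drum]
Tick 6: prefer B, take shaft from B; A=[reel] B=[clip] C=[orb,tube,spool,lathe,drum,shaft]
Tick 7: prefer A, take reel from A; A=[-] B=[clip] C=[orb,tube,spool,lathe,drum,shaft,reel]
Tick 8: prefer B, take clip from B; A=[-] B=[-] C=[orb,tube,spool,lathe,drum,shaft,reel,clip]
Tick 9: prefer A, both empty, nothing taken; A=[-] B=[-] C=[orb,tube,spool,lathe,drum,shaft,reel,clip]
Tick 10: prefer B, both empty, nothing taken; A=[-] B=[-] C=[orb,tube,spool,lathe,drum,shaft,reel,clip]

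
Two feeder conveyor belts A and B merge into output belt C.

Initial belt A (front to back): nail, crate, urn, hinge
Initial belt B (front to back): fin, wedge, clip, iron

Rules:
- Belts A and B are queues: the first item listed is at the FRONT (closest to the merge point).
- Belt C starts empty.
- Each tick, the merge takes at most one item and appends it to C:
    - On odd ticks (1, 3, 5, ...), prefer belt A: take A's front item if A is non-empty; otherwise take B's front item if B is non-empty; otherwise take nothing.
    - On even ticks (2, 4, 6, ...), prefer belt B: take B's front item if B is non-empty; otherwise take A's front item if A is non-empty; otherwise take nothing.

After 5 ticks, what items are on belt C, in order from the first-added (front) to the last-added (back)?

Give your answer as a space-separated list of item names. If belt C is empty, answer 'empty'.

Answer: nail fin crate wedge urn

Derivation:
Tick 1: prefer A, take nail from A; A=[crate,urn,hinge] B=[fin,wedge,clip,iron] C=[nail]
Tick 2: prefer B, take fin from B; A=[crate,urn,hinge] B=[wedge,clip,iron] C=[nail,fin]
Tick 3: prefer A, take crate from A; A=[urn,hinge] B=[wedge,clip,iron] C=[nail,fin,crate]
Tick 4: prefer B, take wedge from B; A=[urn,hinge] B=[clip,iron] C=[nail,fin,crate,wedge]
Tick 5: prefer A, take urn from A; A=[hinge] B=[clip,iron] C=[nail,fin,crate,wedge,urn]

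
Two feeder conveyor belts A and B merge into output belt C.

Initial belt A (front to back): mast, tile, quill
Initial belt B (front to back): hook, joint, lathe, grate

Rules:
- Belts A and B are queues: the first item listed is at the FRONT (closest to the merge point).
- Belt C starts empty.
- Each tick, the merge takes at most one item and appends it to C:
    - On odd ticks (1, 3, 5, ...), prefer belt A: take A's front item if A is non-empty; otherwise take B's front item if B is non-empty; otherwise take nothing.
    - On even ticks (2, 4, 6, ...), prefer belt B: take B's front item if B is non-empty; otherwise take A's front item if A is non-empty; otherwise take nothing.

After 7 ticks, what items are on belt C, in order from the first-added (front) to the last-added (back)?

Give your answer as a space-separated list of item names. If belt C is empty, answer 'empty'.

Tick 1: prefer A, take mast from A; A=[tile,quill] B=[hook,joint,lathe,grate] C=[mast]
Tick 2: prefer B, take hook from B; A=[tile,quill] B=[joint,lathe,grate] C=[mast,hook]
Tick 3: prefer A, take tile from A; A=[quill] B=[joint,lathe,grate] C=[mast,hook,tile]
Tick 4: prefer B, take joint from B; A=[quill] B=[lathe,grate] C=[mast,hook,tile,joint]
Tick 5: prefer A, take quill from A; A=[-] B=[lathe,grate] C=[mast,hook,tile,joint,quill]
Tick 6: prefer B, take lathe from B; A=[-] B=[grate] C=[mast,hook,tile,joint,quill,lathe]
Tick 7: prefer A, take grate from B; A=[-] B=[-] C=[mast,hook,tile,joint,quill,lathe,grate]

Answer: mast hook tile joint quill lathe grate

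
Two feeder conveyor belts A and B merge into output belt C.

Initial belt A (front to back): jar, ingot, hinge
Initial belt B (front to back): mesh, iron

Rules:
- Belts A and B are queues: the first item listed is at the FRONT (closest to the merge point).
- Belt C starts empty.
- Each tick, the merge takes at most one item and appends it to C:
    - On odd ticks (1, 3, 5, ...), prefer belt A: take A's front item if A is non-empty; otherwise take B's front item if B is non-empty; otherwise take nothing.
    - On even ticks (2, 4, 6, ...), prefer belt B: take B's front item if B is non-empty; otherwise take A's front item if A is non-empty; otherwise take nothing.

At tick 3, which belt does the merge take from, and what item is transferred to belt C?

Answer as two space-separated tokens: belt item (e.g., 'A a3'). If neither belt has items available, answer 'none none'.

Tick 1: prefer A, take jar from A; A=[ingot,hinge] B=[mesh,iron] C=[jar]
Tick 2: prefer B, take mesh from B; A=[ingot,hinge] B=[iron] C=[jar,mesh]
Tick 3: prefer A, take ingot from A; A=[hinge] B=[iron] C=[jar,mesh,ingot]

Answer: A ingot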